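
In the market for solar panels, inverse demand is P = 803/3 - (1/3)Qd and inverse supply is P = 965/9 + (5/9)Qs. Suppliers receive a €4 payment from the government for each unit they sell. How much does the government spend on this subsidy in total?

Government cost = €740

Pre-subsidy: 803/3 - (1/3)Q = 965/9 + (5/9)Q gives Q* = 180.5 and P* = 207.5.
With the subsidy, sellers receive Ps = Pb + 4 for each unit, where Pb is the price buyers pay.
On the curves, Pb = 803/3 - (1/3)Q and Ps = 965/9 + (5/9)Q; the wedge Ps − Pb = 4 gives 965/9 + (5/9)Q − (803/3 - (1/3)Q) = 4, so Q' = 185.
Then Pb = 803/3 − (1/3)·185 = 206 and Ps = 965/9 + (5/9)·185 = 210.
Government outlay = subsidy × quantity = 4 × 185 = 740.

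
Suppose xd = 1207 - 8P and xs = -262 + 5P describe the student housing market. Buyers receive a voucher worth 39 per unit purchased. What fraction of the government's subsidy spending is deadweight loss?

Pre-subsidy: 1207 - 8P = -262 + 5P gives P* = 113, x* = 303.
With the rebate, buyers effectively pay Pb = Ps − 39, where Ps is the price sellers receive.
Demand in terms of Ps becomes xd = 1207 − 8(Ps − 39) = 1519 - 8Ps. Setting this equal to supply: 1519 - 8Ps = -262 + 5Ps, so Ps = 137.
Buyers pay Pb = 137 − 39 = 98; x' = -262 + 5·137 = 423.
ΔCS = ½(303 + 423)(113 − 98) = 5445; ΔPS = ½(303 + 423)(137 − 113) = 8712.
Government spending = 39 × 423 = 16497.
DWL = ½ × 39 × (423 − 303) = 2340; fraction = 2340 / 16497 = 20/141.

DWL / government spending = 20/141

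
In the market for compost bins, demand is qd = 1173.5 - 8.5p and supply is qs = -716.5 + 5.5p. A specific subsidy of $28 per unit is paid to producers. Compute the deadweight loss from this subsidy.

Pre-subsidy: 1173.5 - 8.5p = -716.5 + 5.5p gives p* = 135, q* = 26.
With the subsidy, sellers receive ps = pb + 28 for each unit, where pb is the price buyers pay.
Supply in terms of pb becomes qs = -716.5 + 5.5(pb + 28) = -562.5 + 5.5pb. Setting this equal to demand: 1173.5 - 8.5pb = -562.5 + 5.5pb, so pb = 124.
Sellers receive ps = 124 + 28 = 152; q' = 1173.5 − 8.5·124 = 119.5.
The subsidy expands output by 119.5 − 26 = 93.5 past the efficient level; on those units the gap between marginal cost and willingness to pay runs from 0 up to 28.
DWL = ½ × 28 × 93.5 = 1309.

Deadweight loss = $1309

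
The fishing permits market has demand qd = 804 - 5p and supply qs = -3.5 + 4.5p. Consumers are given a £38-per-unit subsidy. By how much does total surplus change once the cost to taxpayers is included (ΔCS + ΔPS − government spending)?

Net change in total surplus = -£1710

Pre-subsidy: 804 - 5p = -3.5 + 4.5p gives p* = 85, q* = 379.
With the rebate, buyers effectively pay pb = ps − 38, where ps is the price sellers receive.
Demand in terms of ps becomes qd = 804 − 5(ps − 38) = 994 - 5ps. Setting this equal to supply: 994 - 5ps = -3.5 + 4.5ps, so ps = 105.
Buyers pay pb = 105 − 38 = 67; q' = -3.5 + 4.5·105 = 469.
ΔCS = ½(379 + 469)(85 − 67) = 7632; ΔPS = ½(379 + 469)(105 − 85) = 8480.
Government spending = 38 × 469 = 17822.
Net change = 7632 + 8480 − 17822 = -1710. The loss equals the DWL triangle ½·38·90.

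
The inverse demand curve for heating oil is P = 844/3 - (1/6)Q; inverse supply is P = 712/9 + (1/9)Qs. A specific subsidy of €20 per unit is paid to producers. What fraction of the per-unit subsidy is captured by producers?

Producer share = 0.4

Pre-subsidy: 844/3 - (1/6)Q = 712/9 + (1/9)Q gives Q* = 728 and P* = 160.
With the subsidy, sellers receive Ps = Pb + 20 for each unit, where Pb is the price buyers pay.
On the curves, Pb = 844/3 - (1/6)Q and Ps = 712/9 + (1/9)Q; the wedge Ps − Pb = 20 gives 712/9 + (1/9)Q − (844/3 - (1/6)Q) = 20, so Q' = 800.
Then Pb = 844/3 − (1/6)·800 = 148 and Ps = 712/9 + (1/9)·800 = 168.
Buyers' price falls by P* − Pb = 160 − 148 = 12; sellers' price rises by Ps − P* = 168 − 160 = 8.
So producers capture 8/20 = 0.4 of each unit of subsidy.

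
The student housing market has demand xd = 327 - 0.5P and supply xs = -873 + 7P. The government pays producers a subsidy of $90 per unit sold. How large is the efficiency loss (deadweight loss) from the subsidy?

Deadweight loss = $1890

Pre-subsidy: 327 - 0.5P = -873 + 7P gives P* = 160, x* = 247.
With the subsidy, sellers receive Ps = Pb + 90 for each unit, where Pb is the price buyers pay.
Supply in terms of Pb becomes xs = -873 + 7(Pb + 90) = -243 + 7Pb. Setting this equal to demand: 327 - 0.5Pb = -243 + 7Pb, so Pb = 76.
Sellers receive Ps = 76 + 90 = 166; x' = 327 − 0.5·76 = 289.
The subsidy expands output by 289 − 247 = 42 past the efficient level; on those units the gap between marginal cost and willingness to pay runs from 0 up to 90.
DWL = ½ × 90 × 42 = 1890.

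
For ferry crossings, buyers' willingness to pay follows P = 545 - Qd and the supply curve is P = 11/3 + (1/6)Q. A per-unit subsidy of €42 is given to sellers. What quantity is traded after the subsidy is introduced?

Q' = 500

Pre-subsidy: 545 - Q = 11/3 + (1/6)Q gives Q* = 464 and P* = 81.
With the subsidy, sellers receive Ps = Pb + 42 for each unit, where Pb is the price buyers pay.
On the curves, Pb = 545 - Q and Ps = 11/3 + (1/6)Q; the wedge Ps − Pb = 42 gives 11/3 + (1/6)Q − (545 - Q) = 42, so Q' = 500.
Then Pb = 545 − 1·500 = 45 and Ps = 11/3 + (1/6)·500 = 87.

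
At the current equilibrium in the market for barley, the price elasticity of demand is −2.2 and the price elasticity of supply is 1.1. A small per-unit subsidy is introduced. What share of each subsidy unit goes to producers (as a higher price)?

Producer share = 2/3

For a small subsidy around the equilibrium, the benefit split depends on the relative slopes, which at a point are proportional to the elasticities.
Buyer share = εs/(εs + |εd|) = 1.1/(1.1 + 2.2) = 1/3; seller share = |εd|/(εs + |εd|) = 2/3.
So producers capture 2/3 of the subsidy.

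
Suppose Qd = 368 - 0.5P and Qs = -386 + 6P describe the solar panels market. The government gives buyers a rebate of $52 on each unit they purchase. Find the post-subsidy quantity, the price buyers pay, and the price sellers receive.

Q' = 334; buyers pay $68; sellers receive $120

Pre-subsidy: 368 - 0.5P = -386 + 6P gives P* = 116, Q* = 310.
With the rebate, buyers effectively pay Pb = Ps − 52, where Ps is the price sellers receive.
Demand in terms of Ps becomes Qd = 368 − 0.5(Ps − 52) = 394 - 0.5Ps. Setting this equal to supply: 394 - 0.5Ps = -386 + 6Ps, so Ps = 120.
Buyers pay Pb = 120 − 52 = 68; Q' = -386 + 6·120 = 334.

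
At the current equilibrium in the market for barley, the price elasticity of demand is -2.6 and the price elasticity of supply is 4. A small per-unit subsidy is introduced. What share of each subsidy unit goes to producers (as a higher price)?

For a small subsidy around the equilibrium, the benefit split depends on the relative slopes, which at a point are proportional to the elasticities.
Buyer share = εs/(εs + |εd|) = 4/(4 + 2.6) = 20/33; seller share = |εd|/(εs + |εd|) = 13/33.
So producers capture 13/33 of the subsidy.

Producer share = 13/33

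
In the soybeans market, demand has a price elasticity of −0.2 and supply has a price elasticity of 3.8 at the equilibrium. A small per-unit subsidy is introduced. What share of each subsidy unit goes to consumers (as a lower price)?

For a small subsidy around the equilibrium, the benefit split depends on the relative slopes, which at a point are proportional to the elasticities.
Buyer share = εs/(εs + |εd|) = 3.8/(3.8 + 0.2) = 0.95; seller share = |εd|/(εs + |εd|) = 0.05.

Consumer share = 0.95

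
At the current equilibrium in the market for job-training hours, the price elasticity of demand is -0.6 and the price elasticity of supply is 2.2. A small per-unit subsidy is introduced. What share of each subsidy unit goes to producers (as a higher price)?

For a small subsidy around the equilibrium, the benefit split depends on the relative slopes, which at a point are proportional to the elasticities.
Buyer share = εs/(εs + |εd|) = 2.2/(2.2 + 0.6) = 11/14; seller share = |εd|/(εs + |εd|) = 3/14.
So producers capture 3/14 of the subsidy.

Producer share = 3/14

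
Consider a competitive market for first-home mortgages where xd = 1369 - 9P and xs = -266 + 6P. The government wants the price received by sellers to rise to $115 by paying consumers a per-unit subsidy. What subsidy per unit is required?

At a seller price of 115, quantity supplied is -266 + 6·115 = 424.
Buyers absorb 424 only when they pay Pb with 1369 − 9·Pb = 424, i.e. Pb = 105.
s = Ps − Pb = 115 − 105 = 10.

Required subsidy s = $10 per unit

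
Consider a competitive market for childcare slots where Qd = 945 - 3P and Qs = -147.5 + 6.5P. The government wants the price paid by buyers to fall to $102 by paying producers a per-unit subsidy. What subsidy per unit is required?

Required subsidy s = $19 per unit

At a buyer price of 102, quantity demanded is 945 − 3·102 = 639.
Sellers supply 639 only when they receive Ps with -147.5 + 6.5·Ps = 639, i.e. Ps = 121.
s = Ps − Pb = 121 − 102 = 19.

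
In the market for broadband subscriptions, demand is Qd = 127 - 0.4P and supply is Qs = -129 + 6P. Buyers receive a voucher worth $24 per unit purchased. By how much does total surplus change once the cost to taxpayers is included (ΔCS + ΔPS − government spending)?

Net change in total surplus = -$108

Pre-subsidy: 127 - 0.4P = -129 + 6P gives P* = 40, Q* = 111.
With the rebate, buyers effectively pay Pb = Ps − 24, where Ps is the price sellers receive.
Demand in terms of Ps becomes Qd = 127 − 0.4(Ps − 24) = 136.6 - 0.4Ps. Setting this equal to supply: 136.6 - 0.4Ps = -129 + 6Ps, so Ps = 41.5.
Buyers pay Pb = 41.5 − 24 = 17.5; Q' = -129 + 6·41.5 = 120.
ΔCS = ½(111 + 120)(40 − 17.5) = 2598.75; ΔPS = ½(111 + 120)(41.5 − 40) = 173.25.
Government spending = 24 × 120 = 2880.
Net change = 2598.75 + 173.25 − 2880 = -108. The loss equals the DWL triangle ½·24·9.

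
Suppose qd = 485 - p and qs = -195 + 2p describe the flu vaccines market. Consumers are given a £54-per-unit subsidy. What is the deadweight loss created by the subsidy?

Deadweight loss = £972

Pre-subsidy: 485 - p = -195 + 2p gives p* = 680/3, q* = 775/3.
With the rebate, buyers effectively pay pb = ps − 54, where ps is the price sellers receive.
Demand in terms of ps becomes qd = 485 − 1(ps − 54) = 539 - ps. Setting this equal to supply: 539 - ps = -195 + 2ps, so ps = 734/3.
Buyers pay pb = 734/3 − 54 = 572/3; q' = -195 + 2·(734/3) = 883/3.
The subsidy expands output by 883/3 − 775/3 = 36 past the efficient level; on those units the gap between marginal cost and willingness to pay runs from 0 up to 54.
DWL = ½ × 54 × 36 = 972.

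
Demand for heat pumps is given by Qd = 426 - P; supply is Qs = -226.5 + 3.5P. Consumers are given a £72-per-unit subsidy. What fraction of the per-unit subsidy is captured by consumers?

Pre-subsidy: 426 - P = -226.5 + 3.5P gives P* = 145, Q* = 281.
With the rebate, buyers effectively pay Pb = Ps − 72, where Ps is the price sellers receive.
Demand in terms of Ps becomes Qd = 426 − 1(Ps − 72) = 498 - Ps. Setting this equal to supply: 498 - Ps = -226.5 + 3.5Ps, so Ps = 161.
Buyers pay Pb = 161 − 72 = 89; Q' = -226.5 + 3.5·161 = 337.
Buyers' price falls by P* − Pb = 145 − 89 = 56; sellers' price rises by Ps − P* = 161 − 145 = 16.
So consumers capture 56/72 = 7/9 of each unit of subsidy.

Consumer share = 7/9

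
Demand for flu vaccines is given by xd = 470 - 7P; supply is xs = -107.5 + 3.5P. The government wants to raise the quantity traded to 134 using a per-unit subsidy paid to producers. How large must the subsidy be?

At x = 134, invert demand for the buyer price: Pb = (470 − 134)/7 = 48; invert supply for the seller price: Ps = (134 − (-107.5))/3.5 = 69.
The subsidy must fill the gap: s = Ps − Pb = 69 − 48 = 21.

Required subsidy s = 21 per unit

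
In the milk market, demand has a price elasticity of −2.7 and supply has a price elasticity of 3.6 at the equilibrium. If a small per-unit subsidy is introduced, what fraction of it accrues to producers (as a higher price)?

Producer share = 3/7

For a small subsidy around the equilibrium, the benefit split depends on the relative slopes, which at a point are proportional to the elasticities.
Buyer share = εs/(εs + |εd|) = 3.6/(3.6 + 2.7) = 4/7; seller share = |εd|/(εs + |εd|) = 3/7.
So producers capture 3/7 of the subsidy.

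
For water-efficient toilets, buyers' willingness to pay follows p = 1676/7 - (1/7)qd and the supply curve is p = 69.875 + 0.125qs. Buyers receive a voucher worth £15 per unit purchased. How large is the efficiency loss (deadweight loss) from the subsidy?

Pre-subsidy: 1676/7 - (1/7)q = 69.875 + 0.125q gives q* = 633 and p* = 149.
With the rebate, buyers effectively pay pb = ps − 15, where ps is the price sellers receive.
On the curves, pb = 1676/7 - (1/7)q and ps = 69.875 + 0.125q; the wedge ps − pb = 15 gives 69.875 + 0.125q − (1676/7 - (1/7)q) = 15, so q' = 689.
Then pb = 1676/7 − (1/7)·689 = 141 and ps = 69.875 + 0.125·689 = 156.
The subsidy expands output by 689 − 633 = 56 past the efficient level; on those units the gap between marginal cost and willingness to pay runs from 0 up to 15.
DWL = ½ × 15 × 56 = 420.

Deadweight loss = £420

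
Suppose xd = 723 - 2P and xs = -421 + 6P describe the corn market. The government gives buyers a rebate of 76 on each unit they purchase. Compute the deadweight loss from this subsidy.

Pre-subsidy: 723 - 2P = -421 + 6P gives P* = 143, x* = 437.
With the rebate, buyers effectively pay Pb = Ps − 76, where Ps is the price sellers receive.
Demand in terms of Ps becomes xd = 723 − 2(Ps − 76) = 875 - 2Ps. Setting this equal to supply: 875 - 2Ps = -421 + 6Ps, so Ps = 162.
Buyers pay Pb = 162 − 76 = 86; x' = -421 + 6·162 = 551.
The subsidy expands output by 551 − 437 = 114 past the efficient level; on those units the gap between marginal cost and willingness to pay runs from 0 up to 76.
DWL = ½ × 76 × 114 = 4332.

Deadweight loss = 4332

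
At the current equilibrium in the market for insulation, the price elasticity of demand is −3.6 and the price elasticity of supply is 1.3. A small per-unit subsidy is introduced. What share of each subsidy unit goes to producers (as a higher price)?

Producer share = 36/49

For a small subsidy around the equilibrium, the benefit split depends on the relative slopes, which at a point are proportional to the elasticities.
Buyer share = εs/(εs + |εd|) = 1.3/(1.3 + 3.6) = 13/49; seller share = |εd|/(εs + |εd|) = 36/49.
So producers capture 36/49 of the subsidy.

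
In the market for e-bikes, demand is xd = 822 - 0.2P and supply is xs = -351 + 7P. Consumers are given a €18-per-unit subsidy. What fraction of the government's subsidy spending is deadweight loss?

Pre-subsidy: 822 - 0.2P = -351 + 7P gives P* = 1955/12, x* = 9473/12.
With the rebate, buyers effectively pay Pb = Ps − 18, where Ps is the price sellers receive.
Demand in terms of Ps becomes xd = 822 − 0.2(Ps − 18) = 825.6 - 0.2Ps. Setting this equal to supply: 825.6 - 0.2Ps = -351 + 7Ps, so Ps = 1961/12.
Buyers pay Pb = 1961/12 − 18 = 1745/12; x' = -351 + 7·(1961/12) = 9515/12.
ΔCS = ½(9473/12 + 9515/12)(1955/12 − 1745/12) = 166145/12; ΔPS = ½(9473/12 + 9515/12)(1961/12 − 1955/12) = 4747/12.
Government spending = 18 × 9515/12 = 14272.5.
DWL = ½ × 18 × (9515/12 − 9473/12) = 31.5; fraction = 31.5 / 14272.5 = 21/9515.

DWL / government spending = 21/9515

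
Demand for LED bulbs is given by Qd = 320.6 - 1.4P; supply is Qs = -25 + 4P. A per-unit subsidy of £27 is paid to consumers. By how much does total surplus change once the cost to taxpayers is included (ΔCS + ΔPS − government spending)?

Net change in total surplus = -£378

Pre-subsidy: 320.6 - 1.4P = -25 + 4P gives P* = 64, Q* = 231.
With the rebate, buyers effectively pay Pb = Ps − 27, where Ps is the price sellers receive.
Demand in terms of Ps becomes Qd = 320.6 − 1.4(Ps − 27) = 358.4 - 1.4Ps. Setting this equal to supply: 358.4 - 1.4Ps = -25 + 4Ps, so Ps = 71.
Buyers pay Pb = 71 − 27 = 44; Q' = -25 + 4·71 = 259.
ΔCS = ½(231 + 259)(64 − 44) = 4900; ΔPS = ½(231 + 259)(71 − 64) = 1715.
Government spending = 27 × 259 = 6993.
Net change = 4900 + 1715 − 6993 = -378. The loss equals the DWL triangle ½·27·28.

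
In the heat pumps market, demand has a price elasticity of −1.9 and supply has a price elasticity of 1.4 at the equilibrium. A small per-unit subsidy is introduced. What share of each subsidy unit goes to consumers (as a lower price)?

For a small subsidy around the equilibrium, the benefit split depends on the relative slopes, which at a point are proportional to the elasticities.
Buyer share = εs/(εs + |εd|) = 1.4/(1.4 + 1.9) = 14/33; seller share = |εd|/(εs + |εd|) = 19/33.

Consumer share = 14/33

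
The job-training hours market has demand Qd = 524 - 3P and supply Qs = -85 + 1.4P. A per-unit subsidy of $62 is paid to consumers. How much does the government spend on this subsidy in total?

Government cost = 114545/11

Pre-subsidy: 524 - 3P = -85 + 1.4P gives P* = 3045/22, Q* = 2393/22.
With the rebate, buyers effectively pay Pb = Ps − 62, where Ps is the price sellers receive.
Demand in terms of Ps becomes Qd = 524 − 3(Ps − 62) = 710 - 3Ps. Setting this equal to supply: 710 - 3Ps = -85 + 1.4Ps, so Ps = 3975/22.
Buyers pay Pb = 3975/22 − 62 = 2611/22; Q' = -85 + 1.4·(3975/22) = 3695/22.
Government outlay = subsidy × quantity = 62 × 3695/22 = 114545/11.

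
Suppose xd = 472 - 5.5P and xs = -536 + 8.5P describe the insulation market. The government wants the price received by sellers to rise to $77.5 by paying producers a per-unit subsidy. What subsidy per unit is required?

Required subsidy s = $14 per unit

At a seller price of 77.5, quantity supplied is -536 + 8.5·77.5 = 122.75.
Buyers absorb 122.75 only when they pay Pb with 472 − 5.5·Pb = 122.75, i.e. Pb = 63.5.
s = Ps − Pb = 77.5 − 63.5 = 14.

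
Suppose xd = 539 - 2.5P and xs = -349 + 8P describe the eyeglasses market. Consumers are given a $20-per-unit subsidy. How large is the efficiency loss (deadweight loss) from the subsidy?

Pre-subsidy: 539 - 2.5P = -349 + 8P gives P* = 592/7, x* = 2293/7.
With the rebate, buyers effectively pay Pb = Ps − 20, where Ps is the price sellers receive.
Demand in terms of Ps becomes xd = 539 − 2.5(Ps − 20) = 589 - 2.5Ps. Setting this equal to supply: 589 - 2.5Ps = -349 + 8Ps, so Ps = 268/3.
Buyers pay Pb = 268/3 − 20 = 208/3; x' = -349 + 8·(268/3) = 1097/3.
The subsidy expands output by 1097/3 − 2293/7 = 800/21 past the efficient level; on those units the gap between marginal cost and willingness to pay runs from 0 up to 20.
DWL = ½ × 20 × 800/21 = 8000/21.

Deadweight loss = 8000/21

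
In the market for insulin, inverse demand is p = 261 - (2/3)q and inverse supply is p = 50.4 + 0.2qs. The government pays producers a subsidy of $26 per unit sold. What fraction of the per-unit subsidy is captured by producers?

Producer share = 3/13

Pre-subsidy: 261 - (2/3)q = 50.4 + 0.2q gives q* = 243 and p* = 99.
With the subsidy, sellers receive ps = pb + 26 for each unit, where pb is the price buyers pay.
On the curves, pb = 261 - (2/3)q and ps = 50.4 + 0.2q; the wedge ps − pb = 26 gives 50.4 + 0.2q − (261 - (2/3)q) = 26, so q' = 273.
Then pb = 261 − (2/3)·273 = 79 and ps = 50.4 + 0.2·273 = 105.
Buyers' price falls by p* − pb = 99 − 79 = 20; sellers' price rises by ps − p* = 105 − 99 = 6.
So producers capture 6/26 = 3/13 of each unit of subsidy.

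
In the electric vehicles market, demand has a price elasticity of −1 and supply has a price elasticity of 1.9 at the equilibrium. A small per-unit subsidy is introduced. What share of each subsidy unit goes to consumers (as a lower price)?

Consumer share = 19/29

For a small subsidy around the equilibrium, the benefit split depends on the relative slopes, which at a point are proportional to the elasticities.
Buyer share = εs/(εs + |εd|) = 1.9/(1.9 + 1) = 19/29; seller share = |εd|/(εs + |εd|) = 10/29.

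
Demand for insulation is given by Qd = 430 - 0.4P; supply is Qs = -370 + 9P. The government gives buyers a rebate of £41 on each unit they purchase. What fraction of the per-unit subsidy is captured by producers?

Pre-subsidy: 430 - 0.4P = -370 + 9P gives P* = 4000/47, Q* = 18610/47.
With the rebate, buyers effectively pay Pb = Ps − 41, where Ps is the price sellers receive.
Demand in terms of Ps becomes Qd = 430 − 0.4(Ps − 41) = 446.4 - 0.4Ps. Setting this equal to supply: 446.4 - 0.4Ps = -370 + 9Ps, so Ps = 4082/47.
Buyers pay Pb = 4082/47 − 41 = 2155/47; Q' = -370 + 9·(4082/47) = 19348/47.
Buyers' price falls by P* − Pb = 4000/47 − 2155/47 = 1845/47; sellers' price rises by Ps − P* = 4082/47 − 4000/47 = 82/47.
So producers capture (82/47)/41 = 2/47 of each unit of subsidy.

Producer share = 2/47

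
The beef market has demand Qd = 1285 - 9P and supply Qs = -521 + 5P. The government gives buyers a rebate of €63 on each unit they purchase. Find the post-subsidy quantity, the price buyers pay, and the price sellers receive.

Q' = 326.5; buyers pay €106.5; sellers receive €169.5

Pre-subsidy: 1285 - 9P = -521 + 5P gives P* = 129, Q* = 124.
With the rebate, buyers effectively pay Pb = Ps − 63, where Ps is the price sellers receive.
Demand in terms of Ps becomes Qd = 1285 − 9(Ps − 63) = 1852 - 9Ps. Setting this equal to supply: 1852 - 9Ps = -521 + 5Ps, so Ps = 169.5.
Buyers pay Pb = 169.5 − 63 = 106.5; Q' = -521 + 5·169.5 = 326.5.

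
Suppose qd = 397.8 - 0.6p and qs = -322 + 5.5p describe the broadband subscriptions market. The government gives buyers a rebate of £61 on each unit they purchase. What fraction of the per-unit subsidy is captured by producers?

Pre-subsidy: 397.8 - 0.6p = -322 + 5.5p gives p* = 118, q* = 327.
With the rebate, buyers effectively pay pb = ps − 61, where ps is the price sellers receive.
Demand in terms of ps becomes qd = 397.8 − 0.6(ps − 61) = 434.4 - 0.6ps. Setting this equal to supply: 434.4 - 0.6ps = -322 + 5.5ps, so ps = 124.
Buyers pay pb = 124 − 61 = 63; q' = -322 + 5.5·124 = 360.
Buyers' price falls by p* − pb = 118 − 63 = 55; sellers' price rises by ps − p* = 124 − 118 = 6.
So producers capture 6/61 = 6/61 of each unit of subsidy.

Producer share = 6/61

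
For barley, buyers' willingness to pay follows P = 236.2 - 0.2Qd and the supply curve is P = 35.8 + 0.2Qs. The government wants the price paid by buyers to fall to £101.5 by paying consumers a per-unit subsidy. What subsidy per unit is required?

Required subsidy s = £69 per unit

At a buyer price of 101.5, quantity demanded is 1181 − 5·101.5 = 673.5.
Sellers supply 673.5 only when they receive Ps = 35.8 + 0.2·673.5 = 170.5.
s = Ps − Pb = 170.5 − 101.5 = 69.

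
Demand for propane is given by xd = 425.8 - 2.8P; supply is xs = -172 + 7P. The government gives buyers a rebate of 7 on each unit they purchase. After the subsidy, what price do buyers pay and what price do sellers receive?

Pre-subsidy: 425.8 - 2.8P = -172 + 7P gives P* = 61, x* = 255.
With the rebate, buyers effectively pay Pb = Ps − 7, where Ps is the price sellers receive.
Demand in terms of Ps becomes xd = 425.8 − 2.8(Ps − 7) = 445.4 - 2.8Ps. Setting this equal to supply: 445.4 - 2.8Ps = -172 + 7Ps, so Ps = 63.
Buyers pay Pb = 63 − 7 = 56; x' = -172 + 7·63 = 269.

Buyers pay 56; sellers receive 63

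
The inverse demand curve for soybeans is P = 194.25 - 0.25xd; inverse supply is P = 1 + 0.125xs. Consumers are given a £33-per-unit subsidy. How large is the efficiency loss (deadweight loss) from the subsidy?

Pre-subsidy: 194.25 - 0.25x = 1 + 0.125x gives x* = 1546/3 and P* = 785/12.
With the rebate, buyers effectively pay Pb = Ps − 33, where Ps is the price sellers receive.
On the curves, Pb = 194.25 - 0.25x and Ps = 1 + 0.125x; the wedge Ps − Pb = 33 gives 1 + 0.125x − (194.25 - 0.25x) = 33, so x' = 1810/3.
Then Pb = 194.25 − 0.25·(1810/3) = 521/12 and Ps = 1 + 0.125·(1810/3) = 917/12.
The subsidy expands output by 1810/3 − 1546/3 = 88 past the efficient level; on those units the gap between marginal cost and willingness to pay runs from 0 up to 33.
DWL = ½ × 33 × 88 = 1452.

Deadweight loss = £1452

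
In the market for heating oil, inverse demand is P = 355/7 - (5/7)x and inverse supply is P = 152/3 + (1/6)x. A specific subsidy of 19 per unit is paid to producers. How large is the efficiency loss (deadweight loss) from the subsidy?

Pre-subsidy: 355/7 - (5/7)x = 152/3 + (1/6)x gives x* = 2/37 and P* = 1875/37.
With the subsidy, sellers receive Ps = Pb + 19 for each unit, where Pb is the price buyers pay.
On the curves, Pb = 355/7 - (5/7)x and Ps = 152/3 + (1/6)x; the wedge Ps − Pb = 19 gives 152/3 + (1/6)x − (355/7 - (5/7)x) = 19, so x' = 800/37.
Then Pb = 355/7 − (5/7)·(800/37) = 1305/37 and Ps = 152/3 + (1/6)·(800/37) = 2008/37.
The subsidy expands output by 800/37 − 2/37 = 798/37 past the efficient level; on those units the gap between marginal cost and willingness to pay runs from 0 up to 19.
DWL = ½ × 19 × 798/37 = 7581/37.

Deadweight loss = 7581/37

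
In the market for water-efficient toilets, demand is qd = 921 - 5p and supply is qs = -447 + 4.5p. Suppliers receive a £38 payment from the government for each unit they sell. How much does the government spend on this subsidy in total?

Pre-subsidy: 921 - 5p = -447 + 4.5p gives p* = 144, q* = 201.
With the subsidy, sellers receive ps = pb + 38 for each unit, where pb is the price buyers pay.
Supply in terms of pb becomes qs = -447 + 4.5(pb + 38) = -276 + 4.5pb. Setting this equal to demand: 921 - 5pb = -276 + 4.5pb, so pb = 126.
Sellers receive ps = 126 + 38 = 164; q' = 921 − 5·126 = 291.
Government outlay = subsidy × quantity = 38 × 291 = 11058.

Government cost = £11058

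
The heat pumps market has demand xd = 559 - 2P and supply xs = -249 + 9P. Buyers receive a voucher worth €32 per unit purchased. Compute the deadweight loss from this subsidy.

Pre-subsidy: 559 - 2P = -249 + 9P gives P* = 808/11, x* = 4533/11.
With the rebate, buyers effectively pay Pb = Ps − 32, where Ps is the price sellers receive.
Demand in terms of Ps becomes xd = 559 − 2(Ps − 32) = 623 - 2Ps. Setting this equal to supply: 623 - 2Ps = -249 + 9Ps, so Ps = 872/11.
Buyers pay Pb = 872/11 − 32 = 520/11; x' = -249 + 9·(872/11) = 5109/11.
The subsidy expands output by 5109/11 − 4533/11 = 576/11 past the efficient level; on those units the gap between marginal cost and willingness to pay runs from 0 up to 32.
DWL = ½ × 32 × 576/11 = 9216/11.

Deadweight loss = 9216/11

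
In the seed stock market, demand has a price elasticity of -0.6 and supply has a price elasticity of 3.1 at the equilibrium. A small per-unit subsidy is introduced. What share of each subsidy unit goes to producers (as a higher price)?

For a small subsidy around the equilibrium, the benefit split depends on the relative slopes, which at a point are proportional to the elasticities.
Buyer share = εs/(εs + |εd|) = 3.1/(3.1 + 0.6) = 31/37; seller share = |εd|/(εs + |εd|) = 6/37.
So producers capture 6/37 of the subsidy.

Producer share = 6/37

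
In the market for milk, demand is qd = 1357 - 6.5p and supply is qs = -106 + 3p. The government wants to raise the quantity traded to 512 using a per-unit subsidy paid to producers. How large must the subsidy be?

Required subsidy s = 76 per unit

At q = 512, invert demand for the buyer price: pb = (1357 − 512)/6.5 = 130; invert supply for the seller price: ps = (512 − (-106))/3 = 206.
The subsidy must fill the gap: s = ps − pb = 206 − 130 = 76.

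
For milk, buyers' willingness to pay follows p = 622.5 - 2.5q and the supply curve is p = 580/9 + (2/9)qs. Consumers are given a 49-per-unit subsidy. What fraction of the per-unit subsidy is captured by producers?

Pre-subsidy: 622.5 - 2.5q = 580/9 + (2/9)q gives q* = 205 and p* = 110.
With the rebate, buyers effectively pay pb = ps − 49, where ps is the price sellers receive.
On the curves, pb = 622.5 - 2.5q and ps = 580/9 + (2/9)q; the wedge ps − pb = 49 gives 580/9 + (2/9)q − (622.5 - 2.5q) = 49, so q' = 223.
Then pb = 622.5 − 2.5·223 = 65 and ps = 580/9 + (2/9)·223 = 114.
Buyers' price falls by p* − pb = 110 − 65 = 45; sellers' price rises by ps − p* = 114 − 110 = 4.
So producers capture 4/49 = 4/49 of each unit of subsidy.

Producer share = 4/49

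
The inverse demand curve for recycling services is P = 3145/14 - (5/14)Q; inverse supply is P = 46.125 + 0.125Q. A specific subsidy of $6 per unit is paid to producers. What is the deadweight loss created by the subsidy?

Deadweight loss = 112/3

Pre-subsidy: 3145/14 - (5/14)Q = 46.125 + 0.125Q gives Q* = 9997/27 and P* = 2495/27.
With the subsidy, sellers receive Ps = Pb + 6 for each unit, where Pb is the price buyers pay.
On the curves, Pb = 3145/14 - (5/14)Q and Ps = 46.125 + 0.125Q; the wedge Ps − Pb = 6 gives 46.125 + 0.125Q − (3145/14 - (5/14)Q) = 6, so Q' = 10333/27.
Then Pb = 3145/14 − (5/14)·(10333/27) = 2375/27 and Ps = 46.125 + 0.125·(10333/27) = 2537/27.
The subsidy expands output by 10333/27 − 9997/27 = 112/9 past the efficient level; on those units the gap between marginal cost and willingness to pay runs from 0 up to 6.
DWL = ½ × 6 × 112/9 = 112/3.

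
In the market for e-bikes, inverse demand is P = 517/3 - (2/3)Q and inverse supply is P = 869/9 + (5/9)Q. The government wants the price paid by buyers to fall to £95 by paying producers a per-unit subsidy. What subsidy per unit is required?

At a buyer price of 95, quantity demanded is 258.5 − 1.5·95 = 116.
Sellers supply 116 only when they receive Ps = 869/9 + (5/9)·116 = 161.
s = Ps − Pb = 161 − 95 = 66.

Required subsidy s = £66 per unit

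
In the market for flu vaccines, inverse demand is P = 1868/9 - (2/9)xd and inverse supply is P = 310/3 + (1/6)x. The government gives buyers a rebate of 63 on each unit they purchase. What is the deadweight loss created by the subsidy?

Deadweight loss = 5103

Pre-subsidy: 1868/9 - (2/9)x = 310/3 + (1/6)x gives x* = 268 and P* = 148.
With the rebate, buyers effectively pay Pb = Ps − 63, where Ps is the price sellers receive.
On the curves, Pb = 1868/9 - (2/9)x and Ps = 310/3 + (1/6)x; the wedge Ps − Pb = 63 gives 310/3 + (1/6)x − (1868/9 - (2/9)x) = 63, so x' = 430.
Then Pb = 1868/9 − (2/9)·430 = 112 and Ps = 310/3 + (1/6)·430 = 175.
The subsidy expands output by 430 − 268 = 162 past the efficient level; on those units the gap between marginal cost and willingness to pay runs from 0 up to 63.
DWL = ½ × 63 × 162 = 5103.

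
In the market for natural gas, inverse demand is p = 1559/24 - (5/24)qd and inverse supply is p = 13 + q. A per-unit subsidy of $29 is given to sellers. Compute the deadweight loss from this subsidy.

Pre-subsidy: 1559/24 - (5/24)q = 13 + q gives q* = 43 and p* = 56.
With the subsidy, sellers receive ps = pb + 29 for each unit, where pb is the price buyers pay.
On the curves, pb = 1559/24 - (5/24)q and ps = 13 + q; the wedge ps − pb = 29 gives 13 + q − (1559/24 - (5/24)q) = 29, so q' = 67.
Then pb = 1559/24 − (5/24)·67 = 51 and ps = 13 + 1·67 = 80.
The subsidy expands output by 67 − 43 = 24 past the efficient level; on those units the gap between marginal cost and willingness to pay runs from 0 up to 29.
DWL = ½ × 29 × 24 = 348.

Deadweight loss = $348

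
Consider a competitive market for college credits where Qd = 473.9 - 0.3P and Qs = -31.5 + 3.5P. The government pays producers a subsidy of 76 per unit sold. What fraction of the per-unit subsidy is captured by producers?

Producer share = 3/38

Pre-subsidy: 473.9 - 0.3P = -31.5 + 3.5P gives P* = 133, Q* = 434.
With the subsidy, sellers receive Ps = Pb + 76 for each unit, where Pb is the price buyers pay.
Supply in terms of Pb becomes Qs = -31.5 + 3.5(Pb + 76) = 234.5 + 3.5Pb. Setting this equal to demand: 473.9 - 0.3Pb = 234.5 + 3.5Pb, so Pb = 63.
Sellers receive Ps = 63 + 76 = 139; Q' = 473.9 − 0.3·63 = 455.
Buyers' price falls by P* − Pb = 133 − 63 = 70; sellers' price rises by Ps − P* = 139 − 133 = 6.
So producers capture 6/76 = 3/38 of each unit of subsidy.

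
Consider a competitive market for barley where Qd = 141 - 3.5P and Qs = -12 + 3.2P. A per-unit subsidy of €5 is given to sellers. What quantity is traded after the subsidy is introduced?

Q' = 4652/67

Pre-subsidy: 141 - 3.5P = -12 + 3.2P gives P* = 1530/67, Q* = 4092/67.
With the subsidy, sellers receive Ps = Pb + 5 for each unit, where Pb is the price buyers pay.
Supply in terms of Pb becomes Qs = -12 + 3.2(Pb + 5) = 4 + 3.2Pb. Setting this equal to demand: 141 - 3.5Pb = 4 + 3.2Pb, so Pb = 1370/67.
Sellers receive Ps = 1370/67 + 5 = 1705/67; Q' = 141 − 3.5·(1370/67) = 4652/67.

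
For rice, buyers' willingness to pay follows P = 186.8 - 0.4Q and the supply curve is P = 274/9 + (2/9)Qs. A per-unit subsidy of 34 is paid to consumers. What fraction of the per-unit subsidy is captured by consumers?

Pre-subsidy: 186.8 - 0.4Q = 274/9 + (2/9)Q gives Q* = 1759/7 and P* = 604/7.
With the rebate, buyers effectively pay Pb = Ps − 34, where Ps is the price sellers receive.
On the curves, Pb = 186.8 - 0.4Q and Ps = 274/9 + (2/9)Q; the wedge Ps − Pb = 34 gives 274/9 + (2/9)Q − (186.8 - 0.4Q) = 34, so Q' = 4283/14.
Then Pb = 186.8 − 0.4·(4283/14) = 451/7 and Ps = 274/9 + (2/9)·(4283/14) = 689/7.
Buyers' price falls by P* − Pb = 604/7 − 451/7 = 153/7; sellers' price rises by Ps − P* = 689/7 − 604/7 = 85/7.
So consumers capture (153/7)/34 = 9/14 of each unit of subsidy.

Consumer share = 9/14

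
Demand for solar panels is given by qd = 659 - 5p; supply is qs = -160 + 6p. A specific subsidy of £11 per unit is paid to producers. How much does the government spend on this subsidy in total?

Government cost = £3484

Pre-subsidy: 659 - 5p = -160 + 6p gives p* = 819/11, q* = 3154/11.
With the subsidy, sellers receive ps = pb + 11 for each unit, where pb is the price buyers pay.
Supply in terms of pb becomes qs = -160 + 6(pb + 11) = -94 + 6pb. Setting this equal to demand: 659 - 5pb = -94 + 6pb, so pb = 753/11.
Sellers receive ps = 753/11 + 11 = 874/11; q' = 659 − 5·(753/11) = 3484/11.
Government outlay = subsidy × quantity = 11 × 3484/11 = 3484.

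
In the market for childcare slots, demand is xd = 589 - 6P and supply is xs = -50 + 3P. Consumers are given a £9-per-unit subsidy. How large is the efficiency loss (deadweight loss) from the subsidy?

Pre-subsidy: 589 - 6P = -50 + 3P gives P* = 71, x* = 163.
With the rebate, buyers effectively pay Pb = Ps − 9, where Ps is the price sellers receive.
Demand in terms of Ps becomes xd = 589 − 6(Ps − 9) = 643 - 6Ps. Setting this equal to supply: 643 - 6Ps = -50 + 3Ps, so Ps = 77.
Buyers pay Pb = 77 − 9 = 68; x' = -50 + 3·77 = 181.
The subsidy expands output by 181 − 163 = 18 past the efficient level; on those units the gap between marginal cost and willingness to pay runs from 0 up to 9.
DWL = ½ × 9 × 18 = 81.

Deadweight loss = £81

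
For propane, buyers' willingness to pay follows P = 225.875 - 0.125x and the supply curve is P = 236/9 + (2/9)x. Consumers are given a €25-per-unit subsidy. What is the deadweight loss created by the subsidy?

Deadweight loss = €900

Pre-subsidy: 225.875 - 0.125x = 236/9 + (2/9)x gives x* = 575 and P* = 154.
With the rebate, buyers effectively pay Pb = Ps − 25, where Ps is the price sellers receive.
On the curves, Pb = 225.875 - 0.125x and Ps = 236/9 + (2/9)x; the wedge Ps − Pb = 25 gives 236/9 + (2/9)x − (225.875 - 0.125x) = 25, so x' = 647.
Then Pb = 225.875 − 0.125·647 = 145 and Ps = 236/9 + (2/9)·647 = 170.
The subsidy expands output by 647 − 575 = 72 past the efficient level; on those units the gap between marginal cost and willingness to pay runs from 0 up to 25.
DWL = ½ × 25 × 72 = 900.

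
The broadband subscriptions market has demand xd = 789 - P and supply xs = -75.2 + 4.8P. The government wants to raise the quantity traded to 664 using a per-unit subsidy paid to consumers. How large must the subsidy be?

At x = 664, invert demand for the buyer price: Pb = (789 − 664)/1 = 125; invert supply for the seller price: Ps = (664 − (-75.2))/4.8 = 154.
The subsidy must fill the gap: s = Ps − Pb = 154 − 125 = 29.

Required subsidy s = 29 per unit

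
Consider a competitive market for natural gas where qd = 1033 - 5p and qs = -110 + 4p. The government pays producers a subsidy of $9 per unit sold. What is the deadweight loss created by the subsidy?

Deadweight loss = $90

Pre-subsidy: 1033 - 5p = -110 + 4p gives p* = 127, q* = 398.
With the subsidy, sellers receive ps = pb + 9 for each unit, where pb is the price buyers pay.
Supply in terms of pb becomes qs = -110 + 4(pb + 9) = -74 + 4pb. Setting this equal to demand: 1033 - 5pb = -74 + 4pb, so pb = 123.
Sellers receive ps = 123 + 9 = 132; q' = 1033 − 5·123 = 418.
The subsidy expands output by 418 − 398 = 20 past the efficient level; on those units the gap between marginal cost and willingness to pay runs from 0 up to 9.
DWL = ½ × 9 × 20 = 90.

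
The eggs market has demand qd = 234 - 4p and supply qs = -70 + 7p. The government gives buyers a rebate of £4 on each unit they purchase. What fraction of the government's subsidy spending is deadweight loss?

Pre-subsidy: 234 - 4p = -70 + 7p gives p* = 304/11, q* = 1358/11.
With the rebate, buyers effectively pay pb = ps − 4, where ps is the price sellers receive.
Demand in terms of ps becomes qd = 234 − 4(ps − 4) = 250 - 4ps. Setting this equal to supply: 250 - 4ps = -70 + 7ps, so ps = 320/11.
Buyers pay pb = 320/11 − 4 = 276/11; q' = -70 + 7·(320/11) = 1470/11.
ΔCS = ½(1358/11 + 1470/11)(304/11 − 276/11) = 39592/121; ΔPS = ½(1358/11 + 1470/11)(320/11 − 304/11) = 22624/121.
Government spending = 4 × 1470/11 = 5880/11.
DWL = ½ × 4 × (1470/11 − 1358/11) = 224/11; fraction = (224/11) / (5880/11) = 4/105.

DWL / government spending = 4/105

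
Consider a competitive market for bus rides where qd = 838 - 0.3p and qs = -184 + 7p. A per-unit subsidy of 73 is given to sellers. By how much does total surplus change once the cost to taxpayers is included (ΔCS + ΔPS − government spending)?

Net change in total surplus = -766.5

Pre-subsidy: 838 - 0.3p = -184 + 7p gives p* = 140, q* = 796.
With the subsidy, sellers receive ps = pb + 73 for each unit, where pb is the price buyers pay.
Supply in terms of pb becomes qs = -184 + 7(pb + 73) = 327 + 7pb. Setting this equal to demand: 838 - 0.3pb = 327 + 7pb, so pb = 70.
Sellers receive ps = 70 + 73 = 143; q' = 838 − 0.3·70 = 817.
ΔCS = ½(796 + 817)(140 − 70) = 56455; ΔPS = ½(796 + 817)(143 − 140) = 2419.5.
Government spending = 73 × 817 = 59641.
Net change = 56455 + 2419.5 − 59641 = -766.5. The loss equals the DWL triangle ½·73·21.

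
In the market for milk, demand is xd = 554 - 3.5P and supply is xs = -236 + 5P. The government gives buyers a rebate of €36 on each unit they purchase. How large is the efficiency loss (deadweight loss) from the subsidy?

Deadweight loss = 22680/17

Pre-subsidy: 554 - 3.5P = -236 + 5P gives P* = 1580/17, x* = 3888/17.
With the rebate, buyers effectively pay Pb = Ps − 36, where Ps is the price sellers receive.
Demand in terms of Ps becomes xd = 554 − 3.5(Ps − 36) = 680 - 3.5Ps. Setting this equal to supply: 680 - 3.5Ps = -236 + 5Ps, so Ps = 1832/17.
Buyers pay Pb = 1832/17 − 36 = 1220/17; x' = -236 + 5·(1832/17) = 5148/17.
The subsidy expands output by 5148/17 − 3888/17 = 1260/17 past the efficient level; on those units the gap between marginal cost and willingness to pay runs from 0 up to 36.
DWL = ½ × 36 × 1260/17 = 22680/17.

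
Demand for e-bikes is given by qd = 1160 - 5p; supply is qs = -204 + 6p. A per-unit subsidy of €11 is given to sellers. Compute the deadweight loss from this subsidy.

Deadweight loss = €165

Pre-subsidy: 1160 - 5p = -204 + 6p gives p* = 124, q* = 540.
With the subsidy, sellers receive ps = pb + 11 for each unit, where pb is the price buyers pay.
Supply in terms of pb becomes qs = -204 + 6(pb + 11) = -138 + 6pb. Setting this equal to demand: 1160 - 5pb = -138 + 6pb, so pb = 118.
Sellers receive ps = 118 + 11 = 129; q' = 1160 − 5·118 = 570.
The subsidy expands output by 570 − 540 = 30 past the efficient level; on those units the gap between marginal cost and willingness to pay runs from 0 up to 11.
DWL = ½ × 11 × 30 = 165.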